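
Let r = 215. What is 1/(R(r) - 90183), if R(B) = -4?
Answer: -1/90187 ≈ -1.1088e-5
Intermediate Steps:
1/(R(r) - 90183) = 1/(-4 - 90183) = 1/(-90187) = -1/90187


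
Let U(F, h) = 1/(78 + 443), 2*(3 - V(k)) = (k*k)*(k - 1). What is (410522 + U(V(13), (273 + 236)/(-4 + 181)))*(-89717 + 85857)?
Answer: -825584377180/521 ≈ -1.5846e+9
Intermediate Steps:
V(k) = 3 - k**2*(-1 + k)/2 (V(k) = 3 - k*k*(k - 1)/2 = 3 - k**2*(-1 + k)/2)
U(F, h) = 1/521
(410522 + U(V(13), (273 + 236)/(-4 + 181)))*(-89717 + 85857) = (410522 + 1/521)*(-89717 + 85857) = (213881963/521)*(-3860) = -825584377180/521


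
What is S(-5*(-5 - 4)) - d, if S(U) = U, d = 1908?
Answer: -1863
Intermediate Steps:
S(-5*(-5 - 4)) - d = -5*(-5 - 4) - 1*1908 = -5*(-9) - 1908 = 45 - 1908 = -1863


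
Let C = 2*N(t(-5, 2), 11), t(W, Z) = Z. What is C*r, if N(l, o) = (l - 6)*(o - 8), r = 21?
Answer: -504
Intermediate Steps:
N(l, o) = (-8 + o)*(-6 + l) (N(l, o) = (-6 + l)*(-8 + o) = (-8 + o)*(-6 + l))
C = -24 (C = 2*(48 - 8*2 - 6*11 + 2*11) = 2*(48 - 16 - 66 + 22) = 2*(-12) = -24)
C*r = -24*21 = -504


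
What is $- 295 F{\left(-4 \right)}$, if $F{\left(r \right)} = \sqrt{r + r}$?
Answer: $- 590 i \sqrt{2} \approx - 834.39 i$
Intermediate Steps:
$F{\left(r \right)} = \sqrt{2} \sqrt{r}$ ($F{\left(r \right)} = \sqrt{2 r} = \sqrt{2} \sqrt{r}$)
$- 295 F{\left(-4 \right)} = - 295 \sqrt{2} \sqrt{-4} = - 295 \sqrt{2} \cdot 2 i = - 295 \cdot 2 i \sqrt{2} = - 590 i \sqrt{2}$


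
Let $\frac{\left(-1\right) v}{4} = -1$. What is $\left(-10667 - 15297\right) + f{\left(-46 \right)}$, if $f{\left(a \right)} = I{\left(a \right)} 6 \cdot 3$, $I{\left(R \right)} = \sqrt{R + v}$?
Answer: $-25964 + 18 i \sqrt{42} \approx -25964.0 + 116.65 i$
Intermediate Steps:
$v = 4$ ($v = \left(-4\right) \left(-1\right) = 4$)
$I{\left(R \right)} = \sqrt{4 + R}$ ($I{\left(R \right)} = \sqrt{R + 4} = \sqrt{4 + R}$)
$f{\left(a \right)} = 18 \sqrt{4 + a}$ ($f{\left(a \right)} = \sqrt{4 + a} 6 \cdot 3 = 6 \sqrt{4 + a} 3 = 18 \sqrt{4 + a}$)
$\left(-10667 - 15297\right) + f{\left(-46 \right)} = \left(-10667 - 15297\right) + 18 \sqrt{4 - 46} = \left(-10667 - 15297\right) + 18 \sqrt{-42} = \left(-10667 - 15297\right) + 18 i \sqrt{42} = -25964 + 18 i \sqrt{42}$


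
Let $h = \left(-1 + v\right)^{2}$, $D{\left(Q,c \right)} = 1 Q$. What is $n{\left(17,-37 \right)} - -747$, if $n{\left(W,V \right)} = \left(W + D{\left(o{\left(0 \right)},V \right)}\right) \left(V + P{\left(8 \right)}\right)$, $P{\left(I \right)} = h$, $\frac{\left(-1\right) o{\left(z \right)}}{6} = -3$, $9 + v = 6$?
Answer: $12$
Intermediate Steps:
$v = -3$ ($v = -9 + 6 = -3$)
$o{\left(z \right)} = 18$ ($o{\left(z \right)} = \left(-6\right) \left(-3\right) = 18$)
$D{\left(Q,c \right)} = Q$
$h = 16$ ($h = \left(-1 - 3\right)^{2} = \left(-4\right)^{2} = 16$)
$P{\left(I \right)} = 16$
$n{\left(W,V \right)} = \left(16 + V\right) \left(18 + W\right)$ ($n{\left(W,V \right)} = \left(W + 18\right) \left(V + 16\right) = \left(18 + W\right) \left(16 + V\right) = \left(16 + V\right) \left(18 + W\right)$)
$n{\left(17,-37 \right)} - -747 = \left(288 + 16 \cdot 17 + 18 \left(-37\right) - 629\right) - -747 = \left(288 + 272 - 666 - 629\right) + 747 = -735 + 747 = 12$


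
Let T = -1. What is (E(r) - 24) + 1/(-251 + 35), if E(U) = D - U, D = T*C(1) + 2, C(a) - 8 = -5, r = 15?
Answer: -8641/216 ≈ -40.005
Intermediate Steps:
C(a) = 3 (C(a) = 8 - 5 = 3)
D = -1 (D = -1*3 + 2 = -3 + 2 = -1)
E(U) = -1 - U
(E(r) - 24) + 1/(-251 + 35) = ((-1 - 1*15) - 24) + 1/(-251 + 35) = ((-1 - 15) - 24) + 1/(-216) = (-16 - 24) - 1/216 = -40 - 1/216 = -8641/216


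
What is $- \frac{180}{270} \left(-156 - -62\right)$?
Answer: $\frac{188}{3} \approx 62.667$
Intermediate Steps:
$- \frac{180}{270} \left(-156 - -62\right) = \left(-180\right) \frac{1}{270} \left(-156 + 62\right) = \left(- \frac{2}{3}\right) \left(-94\right) = \frac{188}{3}$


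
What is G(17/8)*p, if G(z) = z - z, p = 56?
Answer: 0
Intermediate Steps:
G(z) = 0
G(17/8)*p = 0*56 = 0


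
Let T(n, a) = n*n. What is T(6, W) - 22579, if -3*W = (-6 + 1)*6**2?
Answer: -22543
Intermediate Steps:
W = 60 (W = -(-6 + 1)*6**2/3 = -(-5)*36/3 = -1/3*(-180) = 60)
T(n, a) = n**2
T(6, W) - 22579 = 6**2 - 22579 = 36 - 22579 = -22543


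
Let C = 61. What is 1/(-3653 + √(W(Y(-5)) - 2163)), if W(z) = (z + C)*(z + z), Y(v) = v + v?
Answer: -3653/13347592 - I*√3183/13347592 ≈ -0.00027368 - 4.2268e-6*I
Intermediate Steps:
Y(v) = 2*v
W(z) = 2*z*(61 + z) (W(z) = (z + 61)*(z + z) = (61 + z)*(2*z) = 2*z*(61 + z))
1/(-3653 + √(W(Y(-5)) - 2163)) = 1/(-3653 + √(2*(2*(-5))*(61 + 2*(-5)) - 2163)) = 1/(-3653 + √(2*(-10)*(61 - 10) - 2163)) = 1/(-3653 + √(2*(-10)*51 - 2163)) = 1/(-3653 + √(-1020 - 2163)) = 1/(-3653 + √(-3183)) = 1/(-3653 + I*√3183)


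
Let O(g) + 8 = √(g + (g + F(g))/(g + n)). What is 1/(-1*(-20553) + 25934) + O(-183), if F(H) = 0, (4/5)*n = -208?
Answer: -371895/46487 + I*√35832498/443 ≈ -8.0 + 13.512*I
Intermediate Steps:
n = -260 (n = (5/4)*(-208) = -260)
O(g) = -8 + √(g + g/(-260 + g)) (O(g) = -8 + √(g + (g + 0)/(g - 260)) = -8 + √(g + g/(-260 + g)))
1/(-1*(-20553) + 25934) + O(-183) = 1/(-1*(-20553) + 25934) + (-8 + √(-183*(-259 - 183)/(-260 - 183))) = 1/(20553 + 25934) + (-8 + √(-183*(-442)/(-443))) = 1/46487 + (-8 + √(-183*(-1/443)*(-442))) = 1/46487 + (-8 + √(-80886/443)) = 1/46487 + (-8 + I*√35832498/443) = -371895/46487 + I*√35832498/443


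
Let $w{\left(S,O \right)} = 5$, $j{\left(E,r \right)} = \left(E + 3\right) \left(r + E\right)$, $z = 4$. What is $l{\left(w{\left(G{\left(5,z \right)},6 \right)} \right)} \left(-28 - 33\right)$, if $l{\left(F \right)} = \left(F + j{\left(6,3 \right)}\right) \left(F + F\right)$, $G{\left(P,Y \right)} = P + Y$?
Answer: $-52460$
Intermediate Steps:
$j{\left(E,r \right)} = \left(3 + E\right) \left(E + r\right)$
$l{\left(F \right)} = 2 F \left(81 + F\right)$ ($l{\left(F \right)} = \left(F + \left(6^{2} + 3 \cdot 6 + 3 \cdot 3 + 6 \cdot 3\right)\right) \left(F + F\right) = \left(F + \left(36 + 18 + 9 + 18\right)\right) 2 F = \left(F + 81\right) 2 F = \left(81 + F\right) 2 F = 2 F \left(81 + F\right)$)
$l{\left(w{\left(G{\left(5,z \right)},6 \right)} \right)} \left(-28 - 33\right) = 2 \cdot 5 \left(81 + 5\right) \left(-28 - 33\right) = 2 \cdot 5 \cdot 86 \left(-61\right) = 860 \left(-61\right) = -52460$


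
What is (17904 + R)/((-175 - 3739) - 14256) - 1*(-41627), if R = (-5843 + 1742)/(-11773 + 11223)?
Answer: 415989573199/9993500 ≈ 41626.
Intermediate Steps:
R = 4101/550 (R = -4101/(-550) = -4101*(-1/550) = 4101/550 ≈ 7.4564)
(17904 + R)/((-175 - 3739) - 14256) - 1*(-41627) = (17904 + 4101/550)/((-175 - 3739) - 14256) - 1*(-41627) = 9851301/(550*(-3914 - 14256)) + 41627 = (9851301/550)/(-18170) + 41627 = (9851301/550)*(-1/18170) + 41627 = -9851301/9993500 + 41627 = 415989573199/9993500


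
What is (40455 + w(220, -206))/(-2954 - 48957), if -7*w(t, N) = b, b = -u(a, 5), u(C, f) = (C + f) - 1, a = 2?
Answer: -283191/363377 ≈ -0.77933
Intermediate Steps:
u(C, f) = -1 + C + f
b = -6 (b = -(-1 + 2 + 5) = -1*6 = -6)
w(t, N) = 6/7 (w(t, N) = -⅐*(-6) = 6/7)
(40455 + w(220, -206))/(-2954 - 48957) = (40455 + 6/7)/(-2954 - 48957) = (283191/7)/(-51911) = (283191/7)*(-1/51911) = -283191/363377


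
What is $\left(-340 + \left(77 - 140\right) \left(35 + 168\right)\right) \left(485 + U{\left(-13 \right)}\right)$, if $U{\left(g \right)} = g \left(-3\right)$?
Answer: $-6879596$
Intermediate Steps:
$U{\left(g \right)} = - 3 g$
$\left(-340 + \left(77 - 140\right) \left(35 + 168\right)\right) \left(485 + U{\left(-13 \right)}\right) = \left(-340 + \left(77 - 140\right) \left(35 + 168\right)\right) \left(485 - -39\right) = \left(-340 - 12789\right) \left(485 + 39\right) = \left(-340 - 12789\right) 524 = \left(-13129\right) 524 = -6879596$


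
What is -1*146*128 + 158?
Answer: -18530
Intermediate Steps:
-1*146*128 + 158 = -146*128 + 158 = -18688 + 158 = -18530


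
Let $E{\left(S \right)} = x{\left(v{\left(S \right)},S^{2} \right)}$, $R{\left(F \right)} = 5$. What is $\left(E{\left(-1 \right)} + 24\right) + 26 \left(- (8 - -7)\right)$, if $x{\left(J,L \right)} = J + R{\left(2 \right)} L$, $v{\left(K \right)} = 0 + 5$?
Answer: $-356$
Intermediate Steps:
$v{\left(K \right)} = 5$
$x{\left(J,L \right)} = J + 5 L$
$E{\left(S \right)} = 5 + 5 S^{2}$
$\left(E{\left(-1 \right)} + 24\right) + 26 \left(- (8 - -7)\right) = \left(\left(5 + 5 \left(-1\right)^{2}\right) + 24\right) + 26 \left(- (8 - -7)\right) = \left(\left(5 + 5 \cdot 1\right) + 24\right) + 26 \left(- (8 + 7)\right) = \left(\left(5 + 5\right) + 24\right) + 26 \left(\left(-1\right) 15\right) = \left(10 + 24\right) + 26 \left(-15\right) = 34 - 390 = -356$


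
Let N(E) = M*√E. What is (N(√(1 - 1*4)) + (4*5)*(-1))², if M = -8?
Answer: 16*(5 + 2*3^(¼)*√I)² ≈ 697.79 + 408.65*I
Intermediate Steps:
N(E) = -8*√E
(N(√(1 - 1*4)) + (4*5)*(-1))² = (-8*(1 - 1*4)^(¼) + (4*5)*(-1))² = (-8*(1 - 4)^(¼) + 20*(-1))² = (-8*(-3)^(¼) - 20)² = (-8*3^(¼)*√I - 20)² = (-20 - 8*3^(¼)*√I)²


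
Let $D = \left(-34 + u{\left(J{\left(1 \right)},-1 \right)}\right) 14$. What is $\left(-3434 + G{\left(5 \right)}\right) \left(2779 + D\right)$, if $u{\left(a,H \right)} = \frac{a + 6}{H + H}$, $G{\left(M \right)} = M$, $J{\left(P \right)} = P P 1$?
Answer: $-7728966$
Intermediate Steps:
$J{\left(P \right)} = P^{2}$ ($J{\left(P \right)} = P^{2} \cdot 1 = P^{2}$)
$u{\left(a,H \right)} = \frac{6 + a}{2 H}$
$D = -525$ ($D = \left(-34 + \frac{6 + 1^{2}}{2 \left(-1\right)}\right) 14 = \left(-34 + \frac{1}{2} \left(-1\right) \left(6 + 1\right)\right) 14 = \left(-34 + \frac{1}{2} \left(-1\right) 7\right) 14 = \left(-34 - \frac{7}{2}\right) 14 = \left(- \frac{75}{2}\right) 14 = -525$)
$\left(-3434 + G{\left(5 \right)}\right) \left(2779 + D\right) = \left(-3434 + 5\right) \left(2779 - 525\right) = \left(-3429\right) 2254 = -7728966$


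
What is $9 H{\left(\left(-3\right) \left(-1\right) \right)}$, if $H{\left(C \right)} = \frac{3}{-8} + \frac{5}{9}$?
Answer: $\frac{13}{8} \approx 1.625$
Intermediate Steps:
$H{\left(C \right)} = \frac{13}{72}$ ($H{\left(C \right)} = 3 \left(- \frac{1}{8}\right) + 5 \cdot \frac{1}{9} = - \frac{3}{8} + \frac{5}{9} = \frac{13}{72}$)
$9 H{\left(\left(-3\right) \left(-1\right) \right)} = 9 \cdot \frac{13}{72} = \frac{13}{8}$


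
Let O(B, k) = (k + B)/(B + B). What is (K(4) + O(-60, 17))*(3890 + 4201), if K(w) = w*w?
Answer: 5294211/40 ≈ 1.3236e+5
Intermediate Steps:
K(w) = w²
O(B, k) = (B + k)/(2*B) (O(B, k) = (B + k)/((2*B)) = (B + k)*(1/(2*B)) = (B + k)/(2*B))
(K(4) + O(-60, 17))*(3890 + 4201) = (4² + (½)*(-60 + 17)/(-60))*(3890 + 4201) = (16 + (½)*(-1/60)*(-43))*8091 = (16 + 43/120)*8091 = (1963/120)*8091 = 5294211/40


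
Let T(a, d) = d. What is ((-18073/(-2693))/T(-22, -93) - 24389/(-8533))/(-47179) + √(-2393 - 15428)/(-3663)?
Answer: -192063992/3252430950153 - I*√17821/3663 ≈ -5.9052e-5 - 0.036444*I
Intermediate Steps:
((-18073/(-2693))/T(-22, -93) - 24389/(-8533))/(-47179) + √(-2393 - 15428)/(-3663) = (-18073/(-2693)/(-93) - 24389/(-8533))/(-47179) + √(-2393 - 15428)/(-3663) = (-18073*(-1/2693)*(-1/93) - 24389*(-1/8533))*(-1/47179) + √(-17821)*(-1/3663) = ((18073/2693)*(-1/93) + 24389/8533)*(-1/47179) + (I*√17821)*(-1/3663) = (-583/8079 + 24389/8533)*(-1/47179) - I*√17821/3663 = (192063992/68938107)*(-1/47179) - I*√17821/3663 = -192063992/3252430950153 - I*√17821/3663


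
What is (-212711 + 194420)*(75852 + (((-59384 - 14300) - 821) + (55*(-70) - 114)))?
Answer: 47867547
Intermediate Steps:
(-212711 + 194420)*(75852 + (((-59384 - 14300) - 821) + (55*(-70) - 114))) = -18291*(75852 + ((-73684 - 821) + (-3850 - 114))) = -18291*(75852 + (-74505 - 3964)) = -18291*(75852 - 78469) = -18291*(-2617) = 47867547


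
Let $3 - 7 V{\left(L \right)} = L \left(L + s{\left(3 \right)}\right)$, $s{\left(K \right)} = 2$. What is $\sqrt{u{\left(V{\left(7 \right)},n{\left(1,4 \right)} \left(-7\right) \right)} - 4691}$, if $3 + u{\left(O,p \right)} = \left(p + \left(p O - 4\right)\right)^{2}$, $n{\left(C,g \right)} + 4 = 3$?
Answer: $17 i \sqrt{5} \approx 38.013 i$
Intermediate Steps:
$n{\left(C,g \right)} = -1$ ($n{\left(C,g \right)} = -4 + 3 = -1$)
$V{\left(L \right)} = \frac{3}{7} - \frac{L \left(2 + L\right)}{7}$ ($V{\left(L \right)} = \frac{3}{7} - \frac{L \left(L + 2\right)}{7} = \frac{3}{7} - \frac{L \left(2 + L\right)}{7}$)
$u{\left(O,p \right)} = -3 + \left(-4 + p + O p\right)^{2}$ ($u{\left(O,p \right)} = -3 + \left(p + \left(p O - 4\right)\right)^{2} = -3 + \left(p + \left(O p - 4\right)\right)^{2} = -3 + \left(p + \left(-4 + O p\right)\right)^{2} = -3 + \left(-4 + p + O p\right)^{2}$)
$\sqrt{u{\left(V{\left(7 \right)},n{\left(1,4 \right)} \left(-7\right) \right)} - 4691} = \sqrt{\left(-3 + \left(-4 - -7 + \left(\frac{3}{7} - 2 - \frac{7^{2}}{7}\right) \left(\left(-1\right) \left(-7\right)\right)\right)^{2}\right) - 4691} = \sqrt{\left(-3 + \left(-4 + 7 + \left(\frac{3}{7} - 2 - 7\right) 7\right)^{2}\right) - 4691} = \sqrt{\left(-3 + \left(-4 + 7 - 60\right)^{2}\right) - 4691} = \sqrt{\left(-3 + \left(-57\right)^{2}\right) - 4691} = \sqrt{\left(-3 + 3249\right) - 4691} = \sqrt{3246 - 4691} = \sqrt{-1445} = 17 i \sqrt{5}$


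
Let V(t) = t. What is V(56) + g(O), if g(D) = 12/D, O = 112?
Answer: 1571/28 ≈ 56.107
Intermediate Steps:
V(56) + g(O) = 56 + 12/112 = 56 + 12*(1/112) = 56 + 3/28 = 1571/28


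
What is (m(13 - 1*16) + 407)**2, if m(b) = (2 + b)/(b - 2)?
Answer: 4145296/25 ≈ 1.6581e+5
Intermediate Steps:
m(b) = (2 + b)/(-2 + b)
(m(13 - 1*16) + 407)**2 = ((2 + (13 - 1*16))/(-2 + (13 - 1*16)) + 407)**2 = ((2 + (13 - 16))/(-2 + (13 - 16)) + 407)**2 = ((2 - 3)/(-2 - 3) + 407)**2 = (-1/(-5) + 407)**2 = (-1/5*(-1) + 407)**2 = (1/5 + 407)**2 = (2036/5)**2 = 4145296/25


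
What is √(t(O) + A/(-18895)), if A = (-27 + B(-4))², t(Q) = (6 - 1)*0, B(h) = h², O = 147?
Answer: 11*I*√18895/18895 ≈ 0.080024*I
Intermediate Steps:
t(Q) = 0 (t(Q) = 5*0 = 0)
A = 121 (A = (-27 + (-4)²)² = (-27 + 16)² = (-11)² = 121)
√(t(O) + A/(-18895)) = √(0 + 121/(-18895)) = √(0 + 121*(-1/18895)) = √(0 - 121/18895) = √(-121/18895) = 11*I*√18895/18895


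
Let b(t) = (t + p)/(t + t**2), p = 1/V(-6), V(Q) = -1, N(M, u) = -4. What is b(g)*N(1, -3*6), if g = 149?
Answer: -296/11175 ≈ -0.026488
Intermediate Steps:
p = -1 (p = 1/(-1) = -1)
b(t) = (-1 + t)/(t + t**2) (b(t) = (t - 1)/(t + t**2) = (-1 + t)/(t + t**2))
b(g)*N(1, -3*6) = ((-1 + 149)/(149*(1 + 149)))*(-4) = ((1/149)*148/150)*(-4) = ((1/149)*(1/150)*148)*(-4) = (74/11175)*(-4) = -296/11175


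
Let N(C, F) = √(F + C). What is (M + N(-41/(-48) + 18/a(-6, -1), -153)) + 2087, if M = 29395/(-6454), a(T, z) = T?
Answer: 13440103/6454 + I*√22341/12 ≈ 2082.4 + 12.456*I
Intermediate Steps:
N(C, F) = √(C + F)
M = -29395/6454 (M = 29395*(-1/6454) = -29395/6454 ≈ -4.5545)
(M + N(-41/(-48) + 18/a(-6, -1), -153)) + 2087 = (-29395/6454 + √((-41/(-48) + 18/(-6)) - 153)) + 2087 = (-29395/6454 + √((-41*(-1/48) + 18*(-⅙)) - 153)) + 2087 = (-29395/6454 + √((41/48 - 3) - 153)) + 2087 = (-29395/6454 + √(-103/48 - 153)) + 2087 = (-29395/6454 + √(-7447/48)) + 2087 = (-29395/6454 + I*√22341/12) + 2087 = 13440103/6454 + I*√22341/12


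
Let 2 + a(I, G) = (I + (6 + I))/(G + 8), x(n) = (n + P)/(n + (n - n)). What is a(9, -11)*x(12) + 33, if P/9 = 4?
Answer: -7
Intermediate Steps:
P = 36 (P = 9*4 = 36)
x(n) = (36 + n)/n (x(n) = (n + 36)/(n + (n - n)) = (36 + n)/(n + 0) = (36 + n)/n)
a(I, G) = -2 + (6 + 2*I)/(8 + G) (a(I, G) = -2 + (I + (6 + I))/(G + 8) = -2 + (6 + 2*I)/(8 + G))
a(9, -11)*x(12) + 33 = (2*(-5 + 9 - 1*(-11))/(8 - 11))*((36 + 12)/12) + 33 = (2*(-5 + 9 + 11)/(-3))*((1/12)*48) + 33 = (2*(-⅓)*15)*4 + 33 = -10*4 + 33 = -40 + 33 = -7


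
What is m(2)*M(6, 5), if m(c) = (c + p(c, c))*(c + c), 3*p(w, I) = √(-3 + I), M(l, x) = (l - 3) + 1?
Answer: 32 + 16*I/3 ≈ 32.0 + 5.3333*I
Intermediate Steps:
M(l, x) = -2 + l (M(l, x) = (-3 + l) + 1 = -2 + l)
p(w, I) = √(-3 + I)/3
m(c) = 2*c*(c + √(-3 + c)/3) (m(c) = (c + √(-3 + c)/3)*(c + c) = (c + √(-3 + c)/3)*(2*c) = 2*c*(c + √(-3 + c)/3))
m(2)*M(6, 5) = ((⅔)*2*(√(-3 + 2) + 3*2))*(-2 + 6) = ((⅔)*2*(√(-1) + 6))*4 = ((⅔)*2*(I + 6))*4 = ((⅔)*2*(6 + I))*4 = (8 + 4*I/3)*4 = 32 + 16*I/3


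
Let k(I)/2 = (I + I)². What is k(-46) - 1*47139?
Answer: -30211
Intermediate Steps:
k(I) = 8*I² (k(I) = 2*(I + I)² = 2*(2*I)² = 2*(4*I²) = 8*I²)
k(-46) - 1*47139 = 8*(-46)² - 1*47139 = 8*2116 - 47139 = 16928 - 47139 = -30211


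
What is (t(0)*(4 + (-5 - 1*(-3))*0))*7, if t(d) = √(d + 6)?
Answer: 28*√6 ≈ 68.586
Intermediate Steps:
t(d) = √(6 + d)
(t(0)*(4 + (-5 - 1*(-3))*0))*7 = (√(6 + 0)*(4 + (-5 - 1*(-3))*0))*7 = (√6*(4 + (-5 + 3)*0))*7 = (√6*(4 - 2*0))*7 = (√6*(4 + 0))*7 = (√6*4)*7 = (4*√6)*7 = 28*√6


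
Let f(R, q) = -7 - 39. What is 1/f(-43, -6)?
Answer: -1/46 ≈ -0.021739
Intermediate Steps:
f(R, q) = -46
1/f(-43, -6) = 1/(-46) = -1/46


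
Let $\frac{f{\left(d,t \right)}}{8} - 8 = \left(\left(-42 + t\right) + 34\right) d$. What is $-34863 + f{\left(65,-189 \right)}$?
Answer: $-137239$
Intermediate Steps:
$f{\left(d,t \right)} = 64 + 8 d \left(-8 + t\right)$ ($f{\left(d,t \right)} = 64 + 8 \left(\left(-42 + t\right) + 34\right) d = 64 + 8 \left(-8 + t\right) d = 64 + 8 d \left(-8 + t\right)$)
$-34863 + f{\left(65,-189 \right)} = -34863 + \left(64 - 4160 + 8 \cdot 65 \left(-189\right)\right) = -34863 - 102376 = -137239$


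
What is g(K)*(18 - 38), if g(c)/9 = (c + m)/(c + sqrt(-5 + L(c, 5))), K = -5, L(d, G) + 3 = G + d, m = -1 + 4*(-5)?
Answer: -7800/11 - 3120*I*sqrt(2)/11 ≈ -709.09 - 401.12*I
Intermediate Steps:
m = -21 (m = -1 - 20 = -21)
L(d, G) = -3 + G + d (L(d, G) = -3 + (G + d) = -3 + G + d)
g(c) = 9*(-21 + c)/(c + sqrt(-3 + c)) (g(c) = 9*((c - 21)/(c + sqrt(-5 + (-3 + 5 + c)))) = 9*((-21 + c)/(c + sqrt(-5 + (2 + c)))) = 9*((-21 + c)/(c + sqrt(-3 + c))) = 9*(-21 + c)/(c + sqrt(-3 + c)))
g(K)*(18 - 38) = (9*(-21 - 5)/(-5 + sqrt(-3 - 5)))*(18 - 38) = (9*(-26)/(-5 + sqrt(-8)))*(-20) = (9*(-26)/(-5 + 2*I*sqrt(2)))*(-20) = -234/(-5 + 2*I*sqrt(2))*(-20) = 4680/(-5 + 2*I*sqrt(2))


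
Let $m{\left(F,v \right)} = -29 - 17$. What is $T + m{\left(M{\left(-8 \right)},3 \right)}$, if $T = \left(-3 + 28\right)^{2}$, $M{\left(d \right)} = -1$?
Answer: $579$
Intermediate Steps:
$m{\left(F,v \right)} = -46$
$T = 625$ ($T = 25^{2} = 625$)
$T + m{\left(M{\left(-8 \right)},3 \right)} = 625 - 46 = 579$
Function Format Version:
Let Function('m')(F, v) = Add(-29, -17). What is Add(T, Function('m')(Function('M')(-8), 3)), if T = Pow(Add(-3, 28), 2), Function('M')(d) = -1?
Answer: 579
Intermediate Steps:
Function('m')(F, v) = -46
T = 625 (T = Pow(25, 2) = 625)
Add(T, Function('m')(Function('M')(-8), 3)) = Add(625, -46) = 579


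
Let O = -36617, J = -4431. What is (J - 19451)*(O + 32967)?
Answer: 87169300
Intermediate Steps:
(J - 19451)*(O + 32967) = (-4431 - 19451)*(-36617 + 32967) = -23882*(-3650) = 87169300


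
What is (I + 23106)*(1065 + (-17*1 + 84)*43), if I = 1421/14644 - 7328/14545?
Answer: 1387137824514927/15214070 ≈ 9.1175e+7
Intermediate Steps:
I = -12377541/30428140 (I = 1421*(1/14644) - 7328*1/14545 = 203/2092 - 7328/14545 = -12377541/30428140 ≈ -0.40678)
(I + 23106)*(1065 + (-17*1 + 84)*43) = (-12377541/30428140 + 23106)*(1065 + (-17*1 + 84)*43) = 703060225299*(1065 + (-17 + 84)*43)/30428140 = 703060225299*(1065 + 67*43)/30428140 = 703060225299*(1065 + 2881)/30428140 = (703060225299/30428140)*3946 = 1387137824514927/15214070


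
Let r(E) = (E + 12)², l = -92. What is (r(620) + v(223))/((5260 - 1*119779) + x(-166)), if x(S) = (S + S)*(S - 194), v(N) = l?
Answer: 399332/5001 ≈ 79.850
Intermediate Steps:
v(N) = -92
r(E) = (12 + E)²
x(S) = 2*S*(-194 + S) (x(S) = (2*S)*(-194 + S) = 2*S*(-194 + S))
(r(620) + v(223))/((5260 - 1*119779) + x(-166)) = ((12 + 620)² - 92)/((5260 - 1*119779) + 2*(-166)*(-194 - 166)) = (632² - 92)/((5260 - 119779) + 2*(-166)*(-360)) = (399424 - 92)/(-114519 + 119520) = 399332/5001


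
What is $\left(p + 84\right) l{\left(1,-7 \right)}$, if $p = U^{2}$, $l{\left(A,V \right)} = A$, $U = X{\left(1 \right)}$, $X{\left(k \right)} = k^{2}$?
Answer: $85$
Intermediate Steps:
$U = 1$ ($U = 1^{2} = 1$)
$p = 1$ ($p = 1^{2} = 1$)
$\left(p + 84\right) l{\left(1,-7 \right)} = \left(1 + 84\right) 1 = 85 \cdot 1 = 85$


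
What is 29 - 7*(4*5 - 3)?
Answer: -90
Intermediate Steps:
29 - 7*(4*5 - 3) = 29 - 7*(20 - 3) = 29 - 7*17 = 29 - 119 = -90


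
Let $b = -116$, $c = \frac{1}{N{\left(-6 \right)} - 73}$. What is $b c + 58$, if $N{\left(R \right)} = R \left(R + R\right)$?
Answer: $174$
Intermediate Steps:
$N{\left(R \right)} = 2 R^{2}$ ($N{\left(R \right)} = R 2 R = 2 R^{2}$)
$c = -1$ ($c = \frac{1}{2 \left(-6\right)^{2} - 73} = \frac{1}{2 \cdot 36 - 73} = \frac{1}{72 - 73} = \frac{1}{-1} = -1$)
$b c + 58 = \left(-116\right) \left(-1\right) + 58 = 116 + 58 = 174$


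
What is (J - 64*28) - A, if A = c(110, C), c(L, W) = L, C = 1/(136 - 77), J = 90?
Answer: -1812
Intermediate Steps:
C = 1/59 ≈ 0.016949
A = 110
(J - 64*28) - A = (90 - 64*28) - 1*110 = (90 - 1792) - 110 = -1702 - 110 = -1812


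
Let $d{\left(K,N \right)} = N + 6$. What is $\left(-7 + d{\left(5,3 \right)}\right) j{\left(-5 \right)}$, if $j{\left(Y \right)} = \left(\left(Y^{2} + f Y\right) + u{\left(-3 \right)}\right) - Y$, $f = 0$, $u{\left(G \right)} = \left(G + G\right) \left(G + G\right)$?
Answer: $132$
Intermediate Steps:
$u{\left(G \right)} = 4 G^{2}$ ($u{\left(G \right)} = 2 G 2 G = 4 G^{2}$)
$d{\left(K,N \right)} = 6 + N$
$j{\left(Y \right)} = 36 + Y^{2} - Y$ ($j{\left(Y \right)} = \left(\left(Y^{2} + 0 Y\right) + 4 \left(-3\right)^{2}\right) - Y = \left(\left(Y^{2} + 0\right) + 4 \cdot 9\right) - Y = \left(Y^{2} + 36\right) - Y = \left(36 + Y^{2}\right) - Y = 36 + Y^{2} - Y$)
$\left(-7 + d{\left(5,3 \right)}\right) j{\left(-5 \right)} = \left(-7 + \left(6 + 3\right)\right) \left(36 + \left(-5\right)^{2} - -5\right) = \left(-7 + 9\right) \left(36 + 25 + 5\right) = 2 \cdot 66 = 132$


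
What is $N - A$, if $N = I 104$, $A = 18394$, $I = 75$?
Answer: $-10594$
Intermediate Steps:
$N = 7800$ ($N = 75 \cdot 104 = 7800$)
$N - A = 7800 - 18394 = -10594$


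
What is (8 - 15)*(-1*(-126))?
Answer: -882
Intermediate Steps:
(8 - 15)*(-1*(-126)) = -7*126 = -882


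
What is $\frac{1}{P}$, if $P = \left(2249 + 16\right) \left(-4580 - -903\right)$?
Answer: $- \frac{1}{8328405} \approx -1.2007 \cdot 10^{-7}$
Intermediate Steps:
$P = -8328405$ ($P = 2265 \left(-4580 + 903\right) = 2265 \left(-3677\right) = -8328405$)
$\frac{1}{P} = \frac{1}{-8328405} = - \frac{1}{8328405}$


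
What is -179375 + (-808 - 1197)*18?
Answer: -215465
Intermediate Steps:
-179375 + (-808 - 1197)*18 = -179375 - 2005*18 = -179375 - 36090 = -215465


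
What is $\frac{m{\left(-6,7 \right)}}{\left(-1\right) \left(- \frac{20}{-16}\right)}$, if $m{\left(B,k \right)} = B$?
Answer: $\frac{24}{5} \approx 4.8$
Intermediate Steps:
$\frac{m{\left(-6,7 \right)}}{\left(-1\right) \left(- \frac{20}{-16}\right)} = \frac{1}{\left(-1\right) \left(- \frac{20}{-16}\right)} \left(-6\right) = \frac{1}{\left(-1\right) \left(\left(-20\right) \left(- \frac{1}{16}\right)\right)} \left(-6\right) = \frac{1}{\left(-1\right) \frac{5}{4}} \left(-6\right) = \frac{1}{- \frac{5}{4}} \left(-6\right) = \left(- \frac{4}{5}\right) \left(-6\right) = \frac{24}{5}$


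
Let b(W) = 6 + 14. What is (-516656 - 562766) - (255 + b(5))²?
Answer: -1155047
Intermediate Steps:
b(W) = 20
(-516656 - 562766) - (255 + b(5))² = (-516656 - 562766) - (255 + 20)² = -1079422 - 1*275² = -1079422 - 1*75625 = -1079422 - 75625 = -1155047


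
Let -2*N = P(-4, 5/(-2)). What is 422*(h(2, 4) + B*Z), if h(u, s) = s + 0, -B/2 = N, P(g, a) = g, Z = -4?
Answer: 8440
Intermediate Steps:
N = 2 (N = -1/2*(-4) = 2)
B = -4 (B = -2*2 = -4)
h(u, s) = s
422*(h(2, 4) + B*Z) = 422*(4 - 4*(-4)) = 422*(4 + 16) = 422*20 = 8440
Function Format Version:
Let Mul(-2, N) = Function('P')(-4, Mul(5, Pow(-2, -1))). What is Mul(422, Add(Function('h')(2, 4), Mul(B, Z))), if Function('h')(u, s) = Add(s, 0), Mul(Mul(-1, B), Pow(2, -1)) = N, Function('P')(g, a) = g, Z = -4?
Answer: 8440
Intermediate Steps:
N = 2 (N = Mul(Rational(-1, 2), -4) = 2)
B = -4 (B = Mul(-2, 2) = -4)
Function('h')(u, s) = s
Mul(422, Add(Function('h')(2, 4), Mul(B, Z))) = Mul(422, Add(4, Mul(-4, -4))) = Mul(422, Add(4, 16)) = Mul(422, 20) = 8440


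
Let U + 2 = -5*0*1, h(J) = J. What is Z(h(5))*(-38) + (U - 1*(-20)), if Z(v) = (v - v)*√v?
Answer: 18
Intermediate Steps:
U = -2 (U = -2 - 5*0*1 = -2 + 0*1 = -2 + 0 = -2)
Z(v) = 0 (Z(v) = 0*√v = 0)
Z(h(5))*(-38) + (U - 1*(-20)) = 0*(-38) + (-2 - 1*(-20)) = 0 + (-2 + 20) = 0 + 18 = 18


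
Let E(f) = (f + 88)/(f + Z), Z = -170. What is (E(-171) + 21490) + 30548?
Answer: 17745041/341 ≈ 52038.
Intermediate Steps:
E(f) = (88 + f)/(-170 + f) (E(f) = (f + 88)/(f - 170) = (88 + f)/(-170 + f))
(E(-171) + 21490) + 30548 = ((88 - 171)/(-170 - 171) + 21490) + 30548 = (-83/(-341) + 21490) + 30548 = (-1/341*(-83) + 21490) + 30548 = (83/341 + 21490) + 30548 = 7328173/341 + 30548 = 17745041/341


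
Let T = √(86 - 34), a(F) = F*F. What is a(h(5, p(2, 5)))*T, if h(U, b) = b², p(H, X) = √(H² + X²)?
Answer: 1682*√13 ≈ 6064.5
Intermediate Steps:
a(F) = F²
T = 2*√13 (T = √52 = 2*√13 ≈ 7.2111)
a(h(5, p(2, 5)))*T = ((√(2² + 5²))²)²*(2*√13) = ((√(4 + 25))²)²*(2*√13) = ((√29)²)²*(2*√13) = 29²*(2*√13) = 841*(2*√13) = 1682*√13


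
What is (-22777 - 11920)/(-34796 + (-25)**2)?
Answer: 34697/34171 ≈ 1.0154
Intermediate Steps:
(-22777 - 11920)/(-34796 + (-25)**2) = -34697/(-34796 + 625) = -34697/(-34171) = -34697*(-1/34171) = 34697/34171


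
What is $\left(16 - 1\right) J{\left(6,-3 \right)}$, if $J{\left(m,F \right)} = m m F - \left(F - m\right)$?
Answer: $-1485$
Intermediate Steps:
$J{\left(m,F \right)} = m - F + F m^{2}$ ($J{\left(m,F \right)} = m^{2} F - \left(F - m\right) = F m^{2} - \left(F - m\right) = m - F + F m^{2}$)
$\left(16 - 1\right) J{\left(6,-3 \right)} = \left(16 - 1\right) \left(6 - -3 - 3 \cdot 6^{2}\right) = 15 \left(6 + 3 - 108\right) = 15 \left(-99\right) = -1485$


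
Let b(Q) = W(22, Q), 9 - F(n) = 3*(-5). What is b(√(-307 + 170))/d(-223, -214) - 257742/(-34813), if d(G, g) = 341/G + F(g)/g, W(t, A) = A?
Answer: 257742/34813 - 23861*I*√137/39163 ≈ 7.4036 - 7.1314*I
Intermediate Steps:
F(n) = 24 (F(n) = 9 - 3*(-5) = 9 - 1*(-15) = 9 + 15 = 24)
b(Q) = Q
d(G, g) = 24/g + 341/G (d(G, g) = 341/G + 24/g = 24/g + 341/G)
b(√(-307 + 170))/d(-223, -214) - 257742/(-34813) = √(-307 + 170)/(24/(-214) + 341/(-223)) - 257742/(-34813) = √(-137)/(24*(-1/214) + 341*(-1/223)) - 257742*(-1/34813) = (I*√137)/(-12/107 - 341/223) + 257742/34813 = (I*√137)/(-39163/23861) + 257742/34813 = (I*√137)*(-23861/39163) + 257742/34813 = -23861*I*√137/39163 + 257742/34813 = 257742/34813 - 23861*I*√137/39163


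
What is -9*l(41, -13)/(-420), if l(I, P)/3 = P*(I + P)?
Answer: -117/5 ≈ -23.400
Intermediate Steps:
l(I, P) = 3*P*(I + P) (l(I, P) = 3*(P*(I + P)) = 3*P*(I + P))
-9*l(41, -13)/(-420) = -9*3*(-13)*(41 - 13)/(-420) = -9*3*(-13)*28*(-1)/420 = -(-9828)*(-1)/420 = -9*13/5 = -117/5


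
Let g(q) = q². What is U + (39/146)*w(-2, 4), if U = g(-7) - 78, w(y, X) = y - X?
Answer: -2234/73 ≈ -30.603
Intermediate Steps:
U = -29 (U = (-7)² - 78 = 49 - 78 = -29)
U + (39/146)*w(-2, 4) = -29 + (39/146)*(-2 - 1*4) = -29 + (39*(1/146))*(-2 - 4) = -29 + (39/146)*(-6) = -29 - 117/73 = -2234/73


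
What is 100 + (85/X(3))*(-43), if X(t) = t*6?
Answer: -1855/18 ≈ -103.06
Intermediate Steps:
X(t) = 6*t
100 + (85/X(3))*(-43) = 100 + (85/((6*3)))*(-43) = 100 + (85/18)*(-43) = 100 - 3655/18 = -1855/18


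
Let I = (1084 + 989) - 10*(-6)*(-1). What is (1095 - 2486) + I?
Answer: 622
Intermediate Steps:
I = 2013 (I = 2073 + 60*(-1) = 2073 - 60 = 2013)
(1095 - 2486) + I = (1095 - 2486) + 2013 = -1391 + 2013 = 622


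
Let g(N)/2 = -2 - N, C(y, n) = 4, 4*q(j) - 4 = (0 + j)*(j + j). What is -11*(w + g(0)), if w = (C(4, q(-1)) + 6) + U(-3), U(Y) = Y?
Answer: -33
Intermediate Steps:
q(j) = 1 + j²/2 (q(j) = 1 + ((0 + j)*(j + j))/4 = 1 + (j*(2*j))/4 = 1 + (2*j²)/4 = 1 + j²/2)
g(N) = -4 - 2*N (g(N) = 2*(-2 - N) = -4 - 2*N)
w = 7 (w = (4 + 6) - 3 = 10 - 3 = 7)
-11*(w + g(0)) = -11*(7 + (-4 - 2*0)) = -11*(7 + (-4 + 0)) = -11*(7 - 4) = -11*3 = -33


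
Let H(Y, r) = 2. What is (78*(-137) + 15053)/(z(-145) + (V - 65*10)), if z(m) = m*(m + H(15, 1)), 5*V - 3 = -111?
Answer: 21835/100317 ≈ 0.21766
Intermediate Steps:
V = -108/5 (V = ⅗ + (⅕)*(-111) = ⅗ - 111/5 = -108/5 ≈ -21.600)
z(m) = m*(2 + m) (z(m) = m*(m + 2) = m*(2 + m))
(78*(-137) + 15053)/(z(-145) + (V - 65*10)) = (78*(-137) + 15053)/(-145*(2 - 145) + (-108/5 - 65*10)) = (-10686 + 15053)/(-145*(-143) + (-108/5 - 650)) = 4367/(20735 - 3358/5) = 4367/(100317/5) = 4367*(5/100317) = 21835/100317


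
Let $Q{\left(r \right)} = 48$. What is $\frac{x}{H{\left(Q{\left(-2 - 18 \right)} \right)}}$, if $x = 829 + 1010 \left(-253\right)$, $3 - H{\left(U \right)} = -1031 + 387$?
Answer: $- \frac{254701}{647} \approx -393.66$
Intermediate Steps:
$H{\left(U \right)} = 647$ ($H{\left(U \right)} = 3 - \left(-1031 + 387\right) = 3 - -644 = 3 + 644 = 647$)
$x = -254701$ ($x = 829 - 255530 = -254701$)
$\frac{x}{H{\left(Q{\left(-2 - 18 \right)} \right)}} = - \frac{254701}{647}$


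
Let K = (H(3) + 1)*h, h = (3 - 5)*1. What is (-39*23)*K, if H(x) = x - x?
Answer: 1794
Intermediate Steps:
H(x) = 0
h = -2 (h = -2*1 = -2)
K = -2 (K = (0 + 1)*(-2) = 1*(-2) = -2)
(-39*23)*K = -39*23*(-2) = -897*(-2) = 1794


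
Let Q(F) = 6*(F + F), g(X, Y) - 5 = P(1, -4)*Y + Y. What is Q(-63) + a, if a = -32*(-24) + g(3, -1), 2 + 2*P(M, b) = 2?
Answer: 16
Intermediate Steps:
P(M, b) = 0 (P(M, b) = -1 + (½)*2 = -1 + 1 = 0)
g(X, Y) = 5 + Y (g(X, Y) = 5 + (0*Y + Y) = 5 + (0 + Y) = 5 + Y)
Q(F) = 12*F (Q(F) = 6*(2*F) = 12*F)
a = 772 (a = -32*(-24) + (5 - 1) = 768 + 4 = 772)
Q(-63) + a = 12*(-63) + 772 = -756 + 772 = 16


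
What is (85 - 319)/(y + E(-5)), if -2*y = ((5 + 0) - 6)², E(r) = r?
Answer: 468/11 ≈ 42.545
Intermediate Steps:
y = -½ (y = -((5 + 0) - 6)²/2 = -(5 - 6)²/2 = -½*(-1)² = -½*1 = -½ ≈ -0.50000)
(85 - 319)/(y + E(-5)) = (85 - 319)/(-½ - 5) = -234/(-11/2) = -234*(-2/11) = 468/11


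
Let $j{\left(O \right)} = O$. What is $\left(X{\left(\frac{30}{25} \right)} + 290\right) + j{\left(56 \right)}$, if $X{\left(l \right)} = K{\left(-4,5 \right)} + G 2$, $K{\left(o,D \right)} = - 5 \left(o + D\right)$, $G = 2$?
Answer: $345$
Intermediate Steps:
$K{\left(o,D \right)} = - 5 D - 5 o$ ($K{\left(o,D \right)} = - 5 \left(D + o\right) = - 5 D - 5 o$)
$X{\left(l \right)} = -1$ ($X{\left(l \right)} = \left(\left(-5\right) 5 - -20\right) + 2 \cdot 2 = \left(-25 + 20\right) + 4 = -5 + 4 = -1$)
$\left(X{\left(\frac{30}{25} \right)} + 290\right) + j{\left(56 \right)} = \left(-1 + 290\right) + 56 = 289 + 56 = 345$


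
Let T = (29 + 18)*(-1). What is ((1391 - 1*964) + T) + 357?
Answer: 737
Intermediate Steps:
T = -47 (T = 47*(-1) = -47)
((1391 - 1*964) + T) + 357 = ((1391 - 1*964) - 47) + 357 = ((1391 - 964) - 47) + 357 = (427 - 47) + 357 = 380 + 357 = 737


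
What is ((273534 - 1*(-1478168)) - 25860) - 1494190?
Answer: 231652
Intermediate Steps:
((273534 - 1*(-1478168)) - 25860) - 1494190 = ((273534 + 1478168) - 25860) - 1494190 = (1751702 - 25860) - 1494190 = 1725842 - 1494190 = 231652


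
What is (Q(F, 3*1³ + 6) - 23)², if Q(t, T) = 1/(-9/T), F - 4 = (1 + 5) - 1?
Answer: 576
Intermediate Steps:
F = 9 (F = 4 + ((1 + 5) - 1) = 4 + (6 - 1) = 4 + 5 = 9)
Q(t, T) = -T/9
(Q(F, 3*1³ + 6) - 23)² = (-(3*1³ + 6)/9 - 23)² = (-(3*1 + 6)/9 - 23)² = (-(3 + 6)/9 - 23)² = (-⅑*9 - 23)² = (-1 - 23)² = (-24)² = 576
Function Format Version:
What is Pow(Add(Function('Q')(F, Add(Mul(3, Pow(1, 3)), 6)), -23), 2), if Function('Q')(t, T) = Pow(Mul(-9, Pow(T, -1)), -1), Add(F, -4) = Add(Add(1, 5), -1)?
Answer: 576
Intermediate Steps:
F = 9 (F = Add(4, Add(Add(1, 5), -1)) = Add(4, Add(6, -1)) = Add(4, 5) = 9)
Function('Q')(t, T) = Mul(Rational(-1, 9), T)
Pow(Add(Function('Q')(F, Add(Mul(3, Pow(1, 3)), 6)), -23), 2) = Pow(Add(Mul(Rational(-1, 9), Add(Mul(3, Pow(1, 3)), 6)), -23), 2) = Pow(Add(Mul(Rational(-1, 9), Add(Mul(3, 1), 6)), -23), 2) = Pow(Add(Mul(Rational(-1, 9), Add(3, 6)), -23), 2) = Pow(Add(Mul(Rational(-1, 9), 9), -23), 2) = Pow(Add(-1, -23), 2) = Pow(-24, 2) = 576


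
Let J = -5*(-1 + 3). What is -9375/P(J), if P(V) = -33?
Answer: 3125/11 ≈ 284.09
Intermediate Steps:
J = -10 (J = -5*2 = -10)
-9375/P(J) = -9375/(-33) = -9375*(-1/33) = 3125/11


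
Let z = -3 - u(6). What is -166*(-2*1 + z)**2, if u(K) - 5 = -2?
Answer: -10624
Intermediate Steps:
u(K) = 3 (u(K) = 5 - 2 = 3)
z = -6 (z = -3 - 1*3 = -3 - 3 = -6)
-166*(-2*1 + z)**2 = -166*(-2*1 - 6)**2 = -166*(-2 - 6)**2 = -166*(-8)**2 = -166*64 = -10624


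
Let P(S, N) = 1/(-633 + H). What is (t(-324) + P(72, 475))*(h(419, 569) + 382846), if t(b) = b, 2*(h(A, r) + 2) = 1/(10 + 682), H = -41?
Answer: -115708384894569/932816 ≈ -1.2404e+8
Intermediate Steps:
h(A, r) = -2767/1384 (h(A, r) = -2 + 1/(2*(10 + 682)) = -2 + (1/2)/692 = -2 + (1/2)*(1/692) = -2 + 1/1384 = -2767/1384)
P(S, N) = -1/674 (P(S, N) = 1/(-633 - 41) = 1/(-674) = -1/674)
(t(-324) + P(72, 475))*(h(419, 569) + 382846) = (-324 - 1/674)*(-2767/1384 + 382846) = -218377/674*529856097/1384 = -115708384894569/932816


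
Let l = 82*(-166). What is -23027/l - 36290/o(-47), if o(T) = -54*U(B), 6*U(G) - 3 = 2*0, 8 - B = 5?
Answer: 494601209/367524 ≈ 1345.8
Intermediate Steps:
B = 3 (B = 8 - 1*5 = 8 - 5 = 3)
U(G) = ½ (U(G) = ½ + (2*0)/6 = ½ + (⅙)*0 = ½ + 0 = ½)
o(T) = -27 (o(T) = -54*½ = -27)
l = -13612
-23027/l - 36290/o(-47) = -23027/(-13612) - 36290/(-27) = -23027*(-1/13612) - 36290*(-1/27) = 23027/13612 + 36290/27 = 494601209/367524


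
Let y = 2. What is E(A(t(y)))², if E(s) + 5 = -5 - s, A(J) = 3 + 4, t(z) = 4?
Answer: 289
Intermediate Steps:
A(J) = 7
E(s) = -10 - s (E(s) = -5 + (-5 - s) = -10 - s)
E(A(t(y)))² = (-10 - 1*7)² = (-10 - 7)² = (-17)² = 289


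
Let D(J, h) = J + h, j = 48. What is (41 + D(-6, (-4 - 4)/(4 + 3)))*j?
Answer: 11376/7 ≈ 1625.1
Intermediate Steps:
(41 + D(-6, (-4 - 4)/(4 + 3)))*j = (41 + (-6 + (-4 - 4)/(4 + 3)))*48 = (41 + (-6 - 8/7))*48 = (41 - 50/7)*48 = (237/7)*48 = 11376/7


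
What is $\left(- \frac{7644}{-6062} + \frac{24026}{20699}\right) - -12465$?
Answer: $\frac{111741349067}{8962667} \approx 12467.0$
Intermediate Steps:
$\left(- \frac{7644}{-6062} + \frac{24026}{20699}\right) - -12465 = \left(\left(-7644\right) \left(- \frac{1}{6062}\right) + 24026 \cdot \frac{1}{20699}\right) + 12465 = \left(\frac{546}{433} + \frac{24026}{20699}\right) + 12465 = \frac{21704912}{8962667} + 12465 = \frac{111741349067}{8962667}$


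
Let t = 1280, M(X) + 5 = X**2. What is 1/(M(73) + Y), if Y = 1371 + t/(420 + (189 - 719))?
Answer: 11/73517 ≈ 0.00014963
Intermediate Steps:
M(X) = -5 + X**2
Y = 14953/11 (Y = 1371 + 1280/(420 + (189 - 719)) = 1371 + 1280/(420 - 530) = 1371 + 1280/(-110) = 1371 + 1280*(-1/110) = 1371 - 128/11 = 14953/11 ≈ 1359.4)
1/(M(73) + Y) = 1/((-5 + 73**2) + 14953/11) = 1/((-5 + 5329) + 14953/11) = 1/(5324 + 14953/11) = 1/(73517/11) = 11/73517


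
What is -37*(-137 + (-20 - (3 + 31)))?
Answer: 7067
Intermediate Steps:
-37*(-137 + (-20 - (3 + 31))) = -37*(-137 + (-20 - 1*34)) = -37*(-137 + (-20 - 34)) = -37*(-137 - 54) = -37*(-191) = 7067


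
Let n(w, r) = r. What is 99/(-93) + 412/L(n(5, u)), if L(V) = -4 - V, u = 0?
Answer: -3226/31 ≈ -104.06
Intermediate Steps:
99/(-93) + 412/L(n(5, u)) = 99/(-93) + 412/(-4 - 1*0) = 99*(-1/93) + 412/(-4 + 0) = -33/31 + 412/(-4) = -33/31 + 412*(-¼) = -33/31 - 103 = -3226/31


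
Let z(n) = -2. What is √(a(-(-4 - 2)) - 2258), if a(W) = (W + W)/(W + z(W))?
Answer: I*√2255 ≈ 47.487*I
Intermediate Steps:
a(W) = 2*W/(-2 + W) (a(W) = (W + W)/(W - 2) = (2*W)/(-2 + W) = 2*W/(-2 + W))
√(a(-(-4 - 2)) - 2258) = √(2*(-(-4 - 2))/(-2 - (-4 - 2)) - 2258) = √(2*(-1*(-6))/(-2 - 1*(-6)) - 2258) = √(2*6/(-2 + 6) - 2258) = √(2*6/4 - 2258) = √(2*6*(¼) - 2258) = √(3 - 2258) = √(-2255) = I*√2255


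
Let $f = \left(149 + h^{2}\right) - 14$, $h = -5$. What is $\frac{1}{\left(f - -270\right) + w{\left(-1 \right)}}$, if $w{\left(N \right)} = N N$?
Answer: $\frac{1}{431} \approx 0.0023202$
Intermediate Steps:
$w{\left(N \right)} = N^{2}$
$f = 160$ ($f = \left(149 + \left(-5\right)^{2}\right) - 14 = \left(149 + 25\right) - 14 = 174 - 14 = 160$)
$\frac{1}{\left(f - -270\right) + w{\left(-1 \right)}} = \frac{1}{\left(160 - -270\right) + \left(-1\right)^{2}} = \frac{1}{\left(160 + 270\right) + 1} = \frac{1}{430 + 1} = \frac{1}{431}$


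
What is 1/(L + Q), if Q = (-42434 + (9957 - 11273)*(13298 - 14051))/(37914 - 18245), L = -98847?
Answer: -19669/1943273129 ≈ -1.0122e-5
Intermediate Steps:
Q = 948514/19669 (Q = (-42434 - 1316*(-753))/19669 = (-42434 + 990948)*(1/19669) = 948514*(1/19669) = 948514/19669 ≈ 48.224)
1/(L + Q) = 1/(-98847 + 948514/19669) = 1/(-1943273129/19669) = -19669/1943273129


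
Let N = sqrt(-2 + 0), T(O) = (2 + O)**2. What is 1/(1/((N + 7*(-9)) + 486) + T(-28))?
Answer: 120957779/81767744553 + I*sqrt(2)/81767744553 ≈ 0.0014793 + 1.7295e-11*I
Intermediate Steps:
N = I*sqrt(2) (N = sqrt(-2) = I*sqrt(2) ≈ 1.4142*I)
1/(1/((N + 7*(-9)) + 486) + T(-28)) = 1/(1/((I*sqrt(2) + 7*(-9)) + 486) + (2 - 28)**2) = 1/(1/((I*sqrt(2) - 63) + 486) + (-26)**2) = 1/(1/((-63 + I*sqrt(2)) + 486) + 676) = 1/(1/(423 + I*sqrt(2)) + 676) = 1/(676 + 1/(423 + I*sqrt(2)))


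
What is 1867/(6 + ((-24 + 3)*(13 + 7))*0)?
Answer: 1867/6 ≈ 311.17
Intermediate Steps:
1867/(6 + ((-24 + 3)*(13 + 7))*0) = 1867/(6 - 21*20*0) = 1867/(6 - 420*0) = 1867/(6 + 0) = 1867/6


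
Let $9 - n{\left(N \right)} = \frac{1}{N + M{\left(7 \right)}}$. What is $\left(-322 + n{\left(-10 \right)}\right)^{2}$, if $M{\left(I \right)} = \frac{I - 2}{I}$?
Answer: $\frac{413634244}{4225} \approx 97902.0$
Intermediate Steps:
$M{\left(I \right)} = \frac{-2 + I}{I}$
$n{\left(N \right)} = 9 - \frac{1}{\frac{5}{7} + N}$ ($n{\left(N \right)} = 9 - \frac{1}{N + \frac{-2 + 7}{7}} = 9 - \frac{1}{N + \frac{1}{7} \cdot 5} = 9 - \frac{1}{N + \frac{5}{7}} = 9 - \frac{1}{\frac{5}{7} + N}$)
$\left(-322 + n{\left(-10 \right)}\right)^{2} = \left(-322 + \frac{38 + 63 \left(-10\right)}{5 + 7 \left(-10\right)}\right)^{2} = \left(-322 + \frac{38 - 630}{5 - 70}\right)^{2} = \left(-322 + \frac{1}{-65} \left(-592\right)\right)^{2} = \left(-322 - - \frac{592}{65}\right)^{2} = \left(-322 + \frac{592}{65}\right)^{2} = \left(- \frac{20338}{65}\right)^{2} = \frac{413634244}{4225}$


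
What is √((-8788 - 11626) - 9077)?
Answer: I*√29491 ≈ 171.73*I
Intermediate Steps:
√((-8788 - 11626) - 9077) = √(-20414 - 9077) = √(-29491) = I*√29491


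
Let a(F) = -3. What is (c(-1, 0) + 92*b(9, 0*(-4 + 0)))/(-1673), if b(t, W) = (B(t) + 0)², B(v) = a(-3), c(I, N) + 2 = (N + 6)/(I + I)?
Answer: -823/1673 ≈ -0.49193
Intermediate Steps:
c(I, N) = -2 + (6 + N)/(2*I) (c(I, N) = -2 + (N + 6)/(I + I) = -2 + (6 + N)/((2*I)) = -2 + (6 + N)*(1/(2*I)) = -2 + (6 + N)/(2*I))
B(v) = -3
b(t, W) = 9 (b(t, W) = (-3 + 0)² = (-3)² = 9)
(c(-1, 0) + 92*b(9, 0*(-4 + 0)))/(-1673) = ((½)*(6 + 0 - 4*(-1))/(-1) + 92*9)/(-1673) = ((½)*(-1)*(6 + 0 + 4) + 828)*(-1/1673) = ((½)*(-1)*10 + 828)*(-1/1673) = (-5 + 828)*(-1/1673) = 823*(-1/1673) = -823/1673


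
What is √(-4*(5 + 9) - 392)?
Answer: 8*I*√7 ≈ 21.166*I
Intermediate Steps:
√(-4*(5 + 9) - 392) = √(-4*14 - 392) = √(-56 - 392) = √(-448) = 8*I*√7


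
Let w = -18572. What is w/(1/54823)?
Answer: -1018172756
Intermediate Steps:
w/(1/54823) = -18572/(1/54823) = -18572/1/54823 = -18572*54823 = -1018172756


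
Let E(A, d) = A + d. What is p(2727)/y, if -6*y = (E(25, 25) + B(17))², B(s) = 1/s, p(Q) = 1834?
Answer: -3180156/724201 ≈ -4.3913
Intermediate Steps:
y = -724201/1734 (y = -((25 + 25) + 1/17)²/6 = -(50 + 1/17)²/6 = -(851/17)²/6 = -⅙*724201/289 = -724201/1734 ≈ -417.65)
p(2727)/y = 1834/(-724201/1734) = 1834*(-1734/724201) = -3180156/724201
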